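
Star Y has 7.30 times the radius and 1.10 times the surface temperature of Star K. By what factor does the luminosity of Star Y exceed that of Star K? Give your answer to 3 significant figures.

78.0

From the Stefan–Boltzmann law, L ∝ R²T⁴, so
L_Y/L_K = (R_Y/R_K)² (T_Y/T_K)⁴ = (7.30)² × (1.10)⁴ = 53.29 × 1.464 = 78.02.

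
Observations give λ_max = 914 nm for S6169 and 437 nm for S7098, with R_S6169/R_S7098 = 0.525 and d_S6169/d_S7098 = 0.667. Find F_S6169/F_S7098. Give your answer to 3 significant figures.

0.0324

Wien's law: T_S6169/T_S7098 = λ_S7098/λ_S6169 = 437/914 = 0.4781.
L_S6169/L_S7098 = (R_S6169/R_S7098)²(T_S6169/T_S7098)⁴ = (0.525)²(0.4781)⁴ = 0.01440.
F_S6169/F_S7098 = (L_S6169/L_S7098)/(d_S6169/d_S7098)² = 0.01440/(0.667)² = 0.03237.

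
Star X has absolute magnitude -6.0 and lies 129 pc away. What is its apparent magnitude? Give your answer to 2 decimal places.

m = M + 5 log₁₀(d/10 pc) = -6.0 + 5 log₁₀(129/10)
  = -6.0 + 5 × 1.111 = -6.0 + 5.55 = -0.45.

-0.45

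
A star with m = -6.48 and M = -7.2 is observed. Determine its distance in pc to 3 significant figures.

m − M = 5 log₁₀(d/10 pc)
-6.48 − (-7.2) = 0.72 = 5 log₁₀(d/10)
d = 10 × 10^(0.72/5) = 10 × 10^0.144 = 13.93 pc.

13.9 pc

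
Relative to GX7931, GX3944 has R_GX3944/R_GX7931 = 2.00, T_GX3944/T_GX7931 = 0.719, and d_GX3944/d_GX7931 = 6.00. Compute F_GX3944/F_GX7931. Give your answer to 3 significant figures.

0.0297

L_GX3944/L_GX7931 = (R_GX3944/R_GX7931)²(T_GX3944/T_GX7931)⁴ = (2.00)² × (0.719)⁴ = 1.069.
F_GX3944/F_GX7931 = (L_GX3944/L_GX7931)/(d_GX3944/d_GX7931)² = 1.069 / (6.00)² = 0.02969.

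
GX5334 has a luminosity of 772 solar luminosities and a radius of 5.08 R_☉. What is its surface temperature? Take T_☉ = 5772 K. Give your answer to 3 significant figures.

T/T_☉ = (L/L_☉)^(1/4) / (R/R_☉)^(1/2)
T = 5772 × (772)^(1/4) / √(5.08) = 5772 × 5.271 / 2.254 = 1.350×10^4 K.

1.35×10^4 K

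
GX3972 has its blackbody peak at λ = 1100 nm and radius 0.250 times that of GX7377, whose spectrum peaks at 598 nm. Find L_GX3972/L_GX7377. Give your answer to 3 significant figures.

0.00546

Wien's law gives T ∝ 1/λ_max, so T_GX3972/T_GX7377 = λ_GX7377/λ_GX3972 = 598/1100 = 0.5436.
Then L ∝ R²T⁴ gives L_GX3972/L_GX7377 = (0.250)² × (0.5436)⁴ = 0.06250 × 0.08734 = 0.005459.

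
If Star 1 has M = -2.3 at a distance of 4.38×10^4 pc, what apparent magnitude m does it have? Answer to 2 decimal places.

m = M + 5 log₁₀(d/10 pc) = -2.3 + 5 log₁₀(4.38×10^4/10)
  = -2.3 + 5 × 3.641 = -2.3 + 18.21 = 15.91.

15.91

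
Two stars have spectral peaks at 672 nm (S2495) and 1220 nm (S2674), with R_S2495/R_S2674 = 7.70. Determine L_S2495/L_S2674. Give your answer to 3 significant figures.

Wien's law gives T ∝ 1/λ_max, so T_S2495/T_S2674 = λ_S2674/λ_S2495 = 1220/672 = 1.815.
Then L ∝ R²T⁴ gives L_S2495/L_S2674 = (7.70)² × (1.815)⁴ = 59.29 × 10.86 = 644.1.

644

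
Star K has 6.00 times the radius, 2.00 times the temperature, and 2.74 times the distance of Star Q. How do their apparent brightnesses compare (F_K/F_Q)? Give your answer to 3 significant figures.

76.7

L_K/L_Q = (R_K/R_Q)²(T_K/T_Q)⁴ = (6.00)² × (2.00)⁴ = 576.0.
F_K/F_Q = (L_K/L_Q)/(d_K/d_Q)² = 576.0 / (2.74)² = 76.72.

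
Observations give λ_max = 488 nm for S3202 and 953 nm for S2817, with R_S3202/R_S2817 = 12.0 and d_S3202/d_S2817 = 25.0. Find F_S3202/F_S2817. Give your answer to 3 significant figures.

3.35

Wien's law: T_S3202/T_S2817 = λ_S2817/λ_S3202 = 953/488 = 1.953.
L_S3202/L_S2817 = (R_S3202/R_S2817)²(T_S3202/T_S2817)⁴ = (12.0)²(1.953)⁴ = 2094.
F_S3202/F_S2817 = (L_S3202/L_S2817)/(d_S3202/d_S2817)² = 2094/(25.0)² = 3.351.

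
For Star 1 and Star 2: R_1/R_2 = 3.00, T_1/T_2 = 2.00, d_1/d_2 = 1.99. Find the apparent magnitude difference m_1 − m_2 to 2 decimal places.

-3.90

L_1/L_2 = (3.00)²(2.00)⁴ = 144.0.
F_1/F_2 = (L_1/L_2)/(d_1/d_2)² = 144.0/3.960 = 36.36.
m_1 − m_2 = −2.5 log₁₀(36.36) = -3.90.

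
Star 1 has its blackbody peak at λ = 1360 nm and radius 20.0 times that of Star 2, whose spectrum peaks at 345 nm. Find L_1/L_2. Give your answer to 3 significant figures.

Wien's law gives T ∝ 1/λ_max, so T_1/T_2 = λ_2/λ_1 = 345/1360 = 0.2537.
Then L ∝ R²T⁴ gives L_1/L_2 = (20.0)² × (0.2537)⁴ = 400.0 × 0.004141 = 1.656.

1.66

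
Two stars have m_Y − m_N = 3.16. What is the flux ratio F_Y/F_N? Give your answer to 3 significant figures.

0.0545

F_Y/F_N = 10^(−(m_Y − m_N)/2.5) = 10^(-3.16/2.5) = 10^-1.264 = 0.05445.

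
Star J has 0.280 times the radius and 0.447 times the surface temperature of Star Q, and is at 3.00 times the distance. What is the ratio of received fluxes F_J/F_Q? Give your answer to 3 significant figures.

3.48×10^-4

L_J/L_Q = (R_J/R_Q)²(T_J/T_Q)⁴ = (0.280)² × (0.447)⁴ = 0.003130.
F_J/F_Q = (L_J/L_Q)/(d_J/d_Q)² = 0.003130 / (3.00)² = 3.478×10^-4.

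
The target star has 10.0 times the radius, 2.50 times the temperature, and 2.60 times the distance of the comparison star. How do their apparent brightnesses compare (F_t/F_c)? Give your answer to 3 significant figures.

L_t/L_c = (R_t/R_c)²(T_t/T_c)⁴ = (10.0)² × (2.50)⁴ = 3906.
F_t/F_c = (L_t/L_c)/(d_t/d_c)² = 3906 / (2.60)² = 577.8.

578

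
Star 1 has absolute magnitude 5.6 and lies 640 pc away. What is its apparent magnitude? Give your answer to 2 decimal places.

m = M + 5 log₁₀(d/10 pc) = 5.6 + 5 log₁₀(640/10)
  = 5.6 + 5 × 1.806 = 5.6 + 9.03 = 14.63.

14.63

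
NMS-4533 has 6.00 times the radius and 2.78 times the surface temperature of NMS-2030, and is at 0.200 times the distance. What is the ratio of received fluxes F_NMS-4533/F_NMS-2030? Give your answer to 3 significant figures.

5.38×10^4

L_NMS-4533/L_NMS-2030 = (R_NMS-4533/R_NMS-2030)²(T_NMS-4533/T_NMS-2030)⁴ = (6.00)² × (2.78)⁴ = 2150.
F_NMS-4533/F_NMS-2030 = (L_NMS-4533/L_NMS-2030)/(d_NMS-4533/d_NMS-2030)² = 2150 / (0.200)² = 5.376×10^4.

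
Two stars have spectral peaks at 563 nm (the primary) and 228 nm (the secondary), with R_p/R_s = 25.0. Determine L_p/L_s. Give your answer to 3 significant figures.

16.8

Wien's law gives T ∝ 1/λ_max, so T_p/T_s = λ_s/λ_p = 228/563 = 0.4050.
Then L ∝ R²T⁴ gives L_p/L_s = (25.0)² × (0.4050)⁴ = 625.0 × 0.02690 = 16.81.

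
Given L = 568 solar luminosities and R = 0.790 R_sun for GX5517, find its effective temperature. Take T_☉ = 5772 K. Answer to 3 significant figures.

3.17×10^4 K

T/T_☉ = (L/L_☉)^(1/4) / (R/R_☉)^(1/2)
T = 5772 × (568)^(1/4) / √(0.790) = 5772 × 4.882 / 0.8888 = 3.170×10^4 K.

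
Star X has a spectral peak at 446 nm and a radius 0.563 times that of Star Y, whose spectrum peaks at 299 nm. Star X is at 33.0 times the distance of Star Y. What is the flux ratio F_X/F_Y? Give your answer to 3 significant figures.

Wien's law: T_X/T_Y = λ_Y/λ_X = 299/446 = 0.6704.
L_X/L_Y = (R_X/R_Y)²(T_X/T_Y)⁴ = (0.563)²(0.6704)⁴ = 0.06403.
F_X/F_Y = (L_X/L_Y)/(d_X/d_Y)² = 0.06403/(33.0)² = 5.879×10^-5.

5.88×10^-5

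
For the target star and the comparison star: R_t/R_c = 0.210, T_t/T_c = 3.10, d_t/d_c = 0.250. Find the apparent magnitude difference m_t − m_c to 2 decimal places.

L_t/L_c = (0.210)²(3.10)⁴ = 4.073.
F_t/F_c = (L_t/L_c)/(d_t/d_c)² = 4.073/0.06250 = 65.16.
m_t − m_c = −2.5 log₁₀(65.16) = -4.54.

-4.54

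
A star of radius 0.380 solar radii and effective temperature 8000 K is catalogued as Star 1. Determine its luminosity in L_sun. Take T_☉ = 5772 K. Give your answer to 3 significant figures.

L/L_☉ = (R/R_☉)² (T/T_☉)⁴ = (0.380)² × (8000/5772)⁴
       = 0.1444 × (1.386)⁴ = 0.1444 × 3.690 = 0.5329.

0.533 L_sun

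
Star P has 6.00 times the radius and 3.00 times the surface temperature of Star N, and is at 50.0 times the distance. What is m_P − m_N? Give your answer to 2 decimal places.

L_P/L_N = (6.00)²(3.00)⁴ = 2916.
F_P/F_N = (L_P/L_N)/(d_P/d_N)² = 2916/2500 = 1.166.
m_P − m_N = −2.5 log₁₀(1.166) = -0.17.

-0.17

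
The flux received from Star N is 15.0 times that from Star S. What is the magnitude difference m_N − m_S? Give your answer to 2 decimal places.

-2.94

m_N − m_S = −2.5 log₁₀(F_N/F_S) = −2.5 log₁₀(15.0) = −2.5 × (1.176) = -2.940.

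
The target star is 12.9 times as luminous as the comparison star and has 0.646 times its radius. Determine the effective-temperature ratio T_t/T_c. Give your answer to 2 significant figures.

2.4

L ∝ R²T⁴ gives T ∝ (L/R²)^(1/4), so
T_t/T_c = (12.9 / 0.646²)^(1/4) = (30.91)^(1/4) = 2.358.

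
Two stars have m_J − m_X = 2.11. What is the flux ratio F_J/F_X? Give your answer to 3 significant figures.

F_J/F_X = 10^(−(m_J − m_X)/2.5) = 10^(-2.11/2.5) = 10^-0.844 = 0.1432.

0.143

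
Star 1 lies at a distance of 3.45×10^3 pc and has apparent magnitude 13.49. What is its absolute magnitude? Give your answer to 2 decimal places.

0.80

M = m − 5 log₁₀(d/10 pc) = 13.49 − 5 log₁₀(3.45×10^3/10)
  = 13.49 − 5 × 2.538 = 13.49 − 12.69 = 0.80.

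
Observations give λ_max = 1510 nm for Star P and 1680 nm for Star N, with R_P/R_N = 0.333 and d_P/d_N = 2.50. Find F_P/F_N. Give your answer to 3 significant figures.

0.0272

Wien's law: T_P/T_N = λ_N/λ_P = 1680/1510 = 1.113.
L_P/L_N = (R_P/R_N)²(T_P/T_N)⁴ = (0.333)²(1.113)⁴ = 0.1699.
F_P/F_N = (L_P/L_N)/(d_P/d_N)² = 0.1699/(2.50)² = 0.02719.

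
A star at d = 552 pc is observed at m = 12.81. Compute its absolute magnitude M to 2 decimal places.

4.10

M = m − 5 log₁₀(d/10 pc) = 12.81 − 5 log₁₀(552/10)
  = 12.81 − 5 × 1.742 = 12.81 − 8.71 = 4.10.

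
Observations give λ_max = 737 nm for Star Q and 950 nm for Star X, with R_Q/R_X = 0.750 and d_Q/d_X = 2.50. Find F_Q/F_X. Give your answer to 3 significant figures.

Wien's law: T_Q/T_X = λ_X/λ_Q = 950/737 = 1.289.
L_Q/L_X = (R_Q/R_X)²(T_Q/T_X)⁴ = (0.750)²(1.289)⁴ = 1.553.
F_Q/F_X = (L_Q/L_X)/(d_Q/d_X)² = 1.553/(2.50)² = 0.2485.

0.248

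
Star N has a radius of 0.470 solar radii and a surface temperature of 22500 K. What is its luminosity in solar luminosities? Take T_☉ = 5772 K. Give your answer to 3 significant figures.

51.0 solar luminosities

L/L_☉ = (R/R_☉)² (T/T_☉)⁴ = (0.470)² × (22500/5772)⁴
       = 0.2209 × (3.898)⁴ = 0.2209 × 230.9 = 51.01.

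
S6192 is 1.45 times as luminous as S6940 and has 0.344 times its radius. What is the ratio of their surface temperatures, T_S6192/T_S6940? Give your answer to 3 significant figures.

L ∝ R²T⁴ gives T ∝ (L/R²)^(1/4), so
T_S6192/T_S6940 = (1.45 / 0.344²)^(1/4) = (12.25)^(1/4) = 1.871.

1.87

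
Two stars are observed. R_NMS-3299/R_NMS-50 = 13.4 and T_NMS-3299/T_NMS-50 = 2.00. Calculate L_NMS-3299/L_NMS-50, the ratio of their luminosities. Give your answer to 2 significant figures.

2.9×10^3

From the Stefan–Boltzmann law, L ∝ R²T⁴, so
L_NMS-3299/L_NMS-50 = (R_NMS-3299/R_NMS-50)² (T_NMS-3299/T_NMS-50)⁴ = (13.4)² × (2.00)⁴ = 179.6 × 16.00 = 2873.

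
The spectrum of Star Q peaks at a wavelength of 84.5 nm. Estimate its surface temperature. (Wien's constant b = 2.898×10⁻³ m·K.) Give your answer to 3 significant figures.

T = b/λ_max = 2.898×10⁻³ / (84.5×10⁻⁹) = 3.430×10^4 K.

3.43×10^4 K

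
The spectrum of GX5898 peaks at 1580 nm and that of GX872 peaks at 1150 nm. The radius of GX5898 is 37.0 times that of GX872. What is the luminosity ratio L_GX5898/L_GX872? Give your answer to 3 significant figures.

384

Wien's law gives T ∝ 1/λ_max, so T_GX5898/T_GX872 = λ_GX872/λ_GX5898 = 1150/1580 = 0.7278.
Then L ∝ R²T⁴ gives L_GX5898/L_GX872 = (37.0)² × (0.7278)⁴ = 1369 × 0.2806 = 384.2.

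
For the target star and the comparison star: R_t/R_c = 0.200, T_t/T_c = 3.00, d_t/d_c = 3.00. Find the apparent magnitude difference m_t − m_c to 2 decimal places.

1.11

L_t/L_c = (0.200)²(3.00)⁴ = 3.240.
F_t/F_c = (L_t/L_c)/(d_t/d_c)² = 3.240/9.000 = 0.3600.
m_t − m_c = −2.5 log₁₀(0.3600) = 1.11.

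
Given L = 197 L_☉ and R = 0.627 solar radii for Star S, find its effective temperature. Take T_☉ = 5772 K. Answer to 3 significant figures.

T/T_☉ = (L/L_☉)^(1/4) / (R/R_☉)^(1/2)
T = 5772 × (197)^(1/4) / √(0.627) = 5772 × 3.746 / 0.7918 = 2.731×10^4 K.

2.73×10^4 K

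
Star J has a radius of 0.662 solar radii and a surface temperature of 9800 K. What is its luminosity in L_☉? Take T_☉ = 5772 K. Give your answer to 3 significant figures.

3.64 L_☉

L/L_☉ = (R/R_☉)² (T/T_☉)⁴ = (0.662)² × (9800/5772)⁴
       = 0.4382 × (1.698)⁴ = 0.4382 × 8.310 = 3.642.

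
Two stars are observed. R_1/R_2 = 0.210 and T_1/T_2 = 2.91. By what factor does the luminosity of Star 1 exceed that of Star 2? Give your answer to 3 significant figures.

From the Stefan–Boltzmann law, L ∝ R²T⁴, so
L_1/L_2 = (R_1/R_2)² (T_1/T_2)⁴ = (0.210)² × (2.91)⁴ = 0.04410 × 71.71 = 3.162.

3.16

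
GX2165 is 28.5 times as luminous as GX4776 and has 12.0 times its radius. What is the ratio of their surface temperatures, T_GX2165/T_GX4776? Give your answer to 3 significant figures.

0.667

L ∝ R²T⁴ gives T ∝ (L/R²)^(1/4), so
T_GX2165/T_GX4776 = (28.5 / 12.0²)^(1/4) = (0.1979)^(1/4) = 0.6670.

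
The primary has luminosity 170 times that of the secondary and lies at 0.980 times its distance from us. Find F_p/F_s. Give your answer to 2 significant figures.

1.8×10^2

F = L/(4πd²), so F_p/F_s = (L_p/L_s) / (d_p/d_s)²
= 170 / (0.980)² = 170 / 0.9604 = 177.0.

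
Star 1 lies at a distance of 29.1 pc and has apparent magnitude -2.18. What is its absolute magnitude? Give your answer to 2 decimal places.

-4.50

M = m − 5 log₁₀(d/10 pc) = -2.18 − 5 log₁₀(29.1/10)
  = -2.18 − 5 × 0.464 = -2.18 − 2.32 = -4.50.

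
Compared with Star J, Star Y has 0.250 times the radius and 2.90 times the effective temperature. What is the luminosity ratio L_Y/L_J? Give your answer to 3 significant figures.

4.42

From the Stefan–Boltzmann law, L ∝ R²T⁴, so
L_Y/L_J = (R_Y/R_J)² (T_Y/T_J)⁴ = (0.250)² × (2.90)⁴ = 0.06250 × 70.73 = 4.421.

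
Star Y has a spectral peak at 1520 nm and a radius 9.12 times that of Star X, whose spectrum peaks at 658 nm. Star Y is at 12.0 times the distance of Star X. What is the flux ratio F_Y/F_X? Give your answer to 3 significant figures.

0.0203

Wien's law: T_Y/T_X = λ_X/λ_Y = 658/1520 = 0.4329.
L_Y/L_X = (R_Y/R_X)²(T_Y/T_X)⁴ = (9.12)²(0.4329)⁴ = 2.921.
F_Y/F_X = (L_Y/L_X)/(d_Y/d_X)² = 2.921/(12.0)² = 0.02028.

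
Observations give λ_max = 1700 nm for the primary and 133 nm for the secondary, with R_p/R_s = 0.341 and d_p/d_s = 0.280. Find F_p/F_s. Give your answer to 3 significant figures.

5.56×10^-5

Wien's law: T_p/T_s = λ_s/λ_p = 133/1700 = 0.07824.
L_p/L_s = (R_p/R_s)²(T_p/T_s)⁴ = (0.341)²(0.07824)⁴ = 4.356×10^-6.
F_p/F_s = (L_p/L_s)/(d_p/d_s)² = 4.356×10^-6/(0.280)² = 5.557×10^-5.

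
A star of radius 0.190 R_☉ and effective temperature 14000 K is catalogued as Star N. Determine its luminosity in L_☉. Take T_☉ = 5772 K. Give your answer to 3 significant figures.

L/L_☉ = (R/R_☉)² (T/T_☉)⁴ = (0.190)² × (14000/5772)⁴
       = 0.03610 × (2.426)⁴ = 0.03610 × 34.61 = 1.249.

1.25 L_☉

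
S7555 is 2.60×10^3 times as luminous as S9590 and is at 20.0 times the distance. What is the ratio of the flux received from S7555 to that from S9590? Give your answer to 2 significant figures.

6.5

F = L/(4πd²), so F_S7555/F_S9590 = (L_S7555/L_S9590) / (d_S7555/d_S9590)²
= 2.60×10^3 / (20.0)² = 2.60×10^3 / 400.0 = 6.500.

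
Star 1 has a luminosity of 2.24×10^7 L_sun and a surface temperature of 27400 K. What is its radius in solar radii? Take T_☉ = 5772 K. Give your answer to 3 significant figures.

210 solar radii

R/R_☉ = √(L/L_☉) / (T/T_☉)² = √(2.24×10^7) / (4.747)²
       = 4733 / 22.53 = 210.0.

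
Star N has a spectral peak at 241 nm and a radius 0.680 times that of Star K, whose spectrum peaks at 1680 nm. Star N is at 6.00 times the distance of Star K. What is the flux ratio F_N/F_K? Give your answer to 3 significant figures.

Wien's law: T_N/T_K = λ_K/λ_N = 1680/241 = 6.971.
L_N/L_K = (R_N/R_K)²(T_N/T_K)⁴ = (0.680)²(6.971)⁴ = 1092.
F_N/F_K = (L_N/L_K)/(d_N/d_K)² = 1092/(6.00)² = 30.33.

30.3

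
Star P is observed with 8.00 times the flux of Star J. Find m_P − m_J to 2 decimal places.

-2.26

m_P − m_J = −2.5 log₁₀(F_P/F_J) = −2.5 log₁₀(8.00) = −2.5 × (0.903) = -2.258.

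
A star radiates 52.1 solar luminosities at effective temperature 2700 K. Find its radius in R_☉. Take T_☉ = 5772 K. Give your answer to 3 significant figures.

33.0 R_☉

R/R_☉ = √(L/L_☉) / (T/T_☉)² = √(52.1) / (0.4678)²
       = 7.218 / 0.2188 = 32.99.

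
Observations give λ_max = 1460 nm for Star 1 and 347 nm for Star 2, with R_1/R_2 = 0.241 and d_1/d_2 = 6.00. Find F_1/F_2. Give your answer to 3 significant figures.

5.15×10^-6

Wien's law: T_1/T_2 = λ_2/λ_1 = 347/1460 = 0.2377.
L_1/L_2 = (R_1/R_2)²(T_1/T_2)⁴ = (0.241)²(0.2377)⁴ = 1.853×10^-4.
F_1/F_2 = (L_1/L_2)/(d_1/d_2)² = 1.853×10^-4/(6.00)² = 5.148×10^-6.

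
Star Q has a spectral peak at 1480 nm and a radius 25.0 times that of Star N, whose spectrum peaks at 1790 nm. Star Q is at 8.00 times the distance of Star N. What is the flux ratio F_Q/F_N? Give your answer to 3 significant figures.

20.9

Wien's law: T_Q/T_N = λ_N/λ_Q = 1790/1480 = 1.209.
L_Q/L_N = (R_Q/R_N)²(T_Q/T_N)⁴ = (25.0)²(1.209)⁴ = 1337.
F_Q/F_N = (L_Q/L_N)/(d_Q/d_N)² = 1337/(8.00)² = 20.90.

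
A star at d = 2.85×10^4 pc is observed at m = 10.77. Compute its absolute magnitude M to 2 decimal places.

M = m − 5 log₁₀(d/10 pc) = 10.77 − 5 log₁₀(2.85×10^4/10)
  = 10.77 − 5 × 3.455 = 10.77 − 17.27 = -6.50.

-6.50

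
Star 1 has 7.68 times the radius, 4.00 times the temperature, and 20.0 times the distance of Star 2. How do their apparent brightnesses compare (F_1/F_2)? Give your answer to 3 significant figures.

37.7

L_1/L_2 = (R_1/R_2)²(T_1/T_2)⁴ = (7.68)² × (4.00)⁴ = 1.510×10^4.
F_1/F_2 = (L_1/L_2)/(d_1/d_2)² = 1.510×10^4 / (20.0)² = 37.75.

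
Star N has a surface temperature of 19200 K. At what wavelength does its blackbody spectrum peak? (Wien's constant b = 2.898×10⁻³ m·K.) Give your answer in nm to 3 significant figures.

λ_max = b/T = 2.898×10⁻³ / 19200 = 1.51×10^-7 m = 150.9 nm.

151 nm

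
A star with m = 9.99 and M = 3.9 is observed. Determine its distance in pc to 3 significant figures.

165 pc

m − M = 5 log₁₀(d/10 pc)
9.99 − (3.9) = 6.09 = 5 log₁₀(d/10)
d = 10 × 10^(6.09/5) = 10 × 10^1.218 = 165.2 pc.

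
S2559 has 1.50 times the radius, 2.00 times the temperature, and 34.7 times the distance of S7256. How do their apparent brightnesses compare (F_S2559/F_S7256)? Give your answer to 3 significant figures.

0.0299

L_S2559/L_S7256 = (R_S2559/R_S7256)²(T_S2559/T_S7256)⁴ = (1.50)² × (2.00)⁴ = 36.00.
F_S2559/F_S7256 = (L_S2559/L_S7256)/(d_S2559/d_S7256)² = 36.00 / (34.7)² = 0.02990.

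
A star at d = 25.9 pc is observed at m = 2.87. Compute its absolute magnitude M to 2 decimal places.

0.80

M = m − 5 log₁₀(d/10 pc) = 2.87 − 5 log₁₀(25.9/10)
  = 2.87 − 5 × 0.413 = 2.87 − 2.07 = 0.80.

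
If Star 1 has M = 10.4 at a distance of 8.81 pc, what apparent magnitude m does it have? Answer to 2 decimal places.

m = M + 5 log₁₀(d/10 pc) = 10.4 + 5 log₁₀(8.81/10)
  = 10.4 + 5 × -0.055 = 10.4 + -0.28 = 10.12.

10.12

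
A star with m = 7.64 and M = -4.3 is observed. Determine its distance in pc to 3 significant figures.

m − M = 5 log₁₀(d/10 pc)
7.64 − (-4.3) = 11.94 = 5 log₁₀(d/10)
d = 10 × 10^(11.94/5) = 10 × 10^2.388 = 2443 pc.

2.44×10^3 pc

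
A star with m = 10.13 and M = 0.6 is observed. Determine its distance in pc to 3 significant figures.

805 pc

m − M = 5 log₁₀(d/10 pc)
10.13 − (0.6) = 9.53 = 5 log₁₀(d/10)
d = 10 × 10^(9.53/5) = 10 × 10^1.906 = 805.4 pc.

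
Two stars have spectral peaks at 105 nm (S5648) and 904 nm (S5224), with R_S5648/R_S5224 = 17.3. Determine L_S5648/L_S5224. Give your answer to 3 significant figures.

1.64×10^6

Wien's law gives T ∝ 1/λ_max, so T_S5648/T_S5224 = λ_S5224/λ_S5648 = 904/105 = 8.610.
Then L ∝ R²T⁴ gives L_S5648/L_S5224 = (17.3)² × (8.610)⁴ = 299.3 × 5494 = 1.644×10^6.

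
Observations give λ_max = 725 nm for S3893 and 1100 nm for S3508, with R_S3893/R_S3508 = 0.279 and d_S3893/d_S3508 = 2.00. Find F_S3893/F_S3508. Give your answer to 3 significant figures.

0.103

Wien's law: T_S3893/T_S3508 = λ_S3508/λ_S3893 = 1100/725 = 1.517.
L_S3893/L_S3508 = (R_S3893/R_S3508)²(T_S3893/T_S3508)⁴ = (0.279)²(1.517)⁴ = 0.4125.
F_S3893/F_S3508 = (L_S3893/L_S3508)/(d_S3893/d_S3508)² = 0.4125/(2.00)² = 0.1031.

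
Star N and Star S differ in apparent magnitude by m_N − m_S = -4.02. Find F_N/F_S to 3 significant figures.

F_N/F_S = 10^(−(m_N − m_S)/2.5) = 10^(4.02/2.5) = 10^1.608 = 40.55.

40.6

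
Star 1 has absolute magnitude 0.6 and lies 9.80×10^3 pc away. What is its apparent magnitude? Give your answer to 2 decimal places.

m = M + 5 log₁₀(d/10 pc) = 0.6 + 5 log₁₀(9.80×10^3/10)
  = 0.6 + 5 × 2.991 = 0.6 + 14.96 = 15.56.

15.56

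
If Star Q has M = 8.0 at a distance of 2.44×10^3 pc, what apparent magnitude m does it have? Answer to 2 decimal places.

19.94

m = M + 5 log₁₀(d/10 pc) = 8.0 + 5 log₁₀(2.44×10^3/10)
  = 8.0 + 5 × 2.387 = 8.0 + 11.94 = 19.94.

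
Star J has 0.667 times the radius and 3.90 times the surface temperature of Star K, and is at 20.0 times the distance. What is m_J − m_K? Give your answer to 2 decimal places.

1.47

L_J/L_K = (0.667)²(3.90)⁴ = 102.9.
F_J/F_K = (L_J/L_K)/(d_J/d_K)² = 102.9/400.0 = 0.2573.
m_J − m_K = −2.5 log₁₀(0.2573) = 1.47.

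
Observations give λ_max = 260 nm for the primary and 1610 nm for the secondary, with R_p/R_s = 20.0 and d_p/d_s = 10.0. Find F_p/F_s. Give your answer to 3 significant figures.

Wien's law: T_p/T_s = λ_s/λ_p = 1610/260 = 6.192.
L_p/L_s = (R_p/R_s)²(T_p/T_s)⁴ = (20.0)²(6.192)⁴ = 5.881×10^5.
F_p/F_s = (L_p/L_s)/(d_p/d_s)² = 5.881×10^5/(10.0)² = 5881.

5.88×10^3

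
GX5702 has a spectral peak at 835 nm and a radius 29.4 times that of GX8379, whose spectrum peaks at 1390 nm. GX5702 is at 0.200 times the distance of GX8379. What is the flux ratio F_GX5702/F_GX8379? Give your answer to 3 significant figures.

Wien's law: T_GX5702/T_GX8379 = λ_GX8379/λ_GX5702 = 1390/835 = 1.665.
L_GX5702/L_GX8379 = (R_GX5702/R_GX8379)²(T_GX5702/T_GX8379)⁴ = (29.4)²(1.665)⁴ = 6638.
F_GX5702/F_GX8379 = (L_GX5702/L_GX8379)/(d_GX5702/d_GX8379)² = 6638/(0.200)² = 1.659×10^5.

1.66×10^5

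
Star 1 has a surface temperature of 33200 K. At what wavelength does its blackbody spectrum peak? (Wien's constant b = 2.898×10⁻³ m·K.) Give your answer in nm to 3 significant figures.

87.3 nm

λ_max = b/T = 2.898×10⁻³ / 33200 = 8.73×10^-8 m = 87.29 nm.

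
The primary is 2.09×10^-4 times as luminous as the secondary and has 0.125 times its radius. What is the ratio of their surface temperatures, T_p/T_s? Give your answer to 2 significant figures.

0.34

L ∝ R²T⁴ gives T ∝ (L/R²)^(1/4), so
T_p/T_s = (2.09×10^-4 / 0.125²)^(1/4) = (0.01338)^(1/4) = 0.3401.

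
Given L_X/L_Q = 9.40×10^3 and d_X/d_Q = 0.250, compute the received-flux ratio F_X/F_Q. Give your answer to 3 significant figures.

F = L/(4πd²), so F_X/F_Q = (L_X/L_Q) / (d_X/d_Q)²
= 9.40×10^3 / (0.250)² = 9.40×10^3 / 0.06250 = 1.504×10^5.

1.50×10^5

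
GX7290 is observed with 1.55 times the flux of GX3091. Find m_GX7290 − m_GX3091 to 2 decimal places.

-0.48

m_GX7290 − m_GX3091 = −2.5 log₁₀(F_GX7290/F_GX3091) = −2.5 log₁₀(1.55) = −2.5 × (0.190) = -0.476.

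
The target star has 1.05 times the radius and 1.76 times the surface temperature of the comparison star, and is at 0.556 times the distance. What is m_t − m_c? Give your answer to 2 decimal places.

-3.84

L_t/L_c = (1.05)²(1.76)⁴ = 10.58.
F_t/F_c = (L_t/L_c)/(d_t/d_c)² = 10.58/0.3091 = 34.22.
m_t − m_c = −2.5 log₁₀(34.22) = -3.84.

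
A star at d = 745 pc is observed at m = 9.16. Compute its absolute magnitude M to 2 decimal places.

-0.20

M = m − 5 log₁₀(d/10 pc) = 9.16 − 5 log₁₀(745/10)
  = 9.16 − 5 × 1.872 = 9.16 − 9.36 = -0.20.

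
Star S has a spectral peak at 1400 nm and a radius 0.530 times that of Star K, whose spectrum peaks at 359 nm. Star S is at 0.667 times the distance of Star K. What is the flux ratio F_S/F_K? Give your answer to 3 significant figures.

0.00273

Wien's law: T_S/T_K = λ_K/λ_S = 359/1400 = 0.2564.
L_S/L_K = (R_S/R_K)²(T_S/T_K)⁴ = (0.530)²(0.2564)⁴ = 0.001215.
F_S/F_K = (L_S/L_K)/(d_S/d_K)² = 0.001215/(0.667)² = 0.002730.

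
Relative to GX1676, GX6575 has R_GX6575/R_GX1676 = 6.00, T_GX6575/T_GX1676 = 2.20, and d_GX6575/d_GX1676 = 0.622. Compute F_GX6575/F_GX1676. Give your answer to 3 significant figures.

L_GX6575/L_GX1676 = (R_GX6575/R_GX1676)²(T_GX6575/T_GX1676)⁴ = (6.00)² × (2.20)⁴ = 843.3.
F_GX6575/F_GX1676 = (L_GX6575/L_GX1676)/(d_GX6575/d_GX1676)² = 843.3 / (0.622)² = 2180.

2.18×10^3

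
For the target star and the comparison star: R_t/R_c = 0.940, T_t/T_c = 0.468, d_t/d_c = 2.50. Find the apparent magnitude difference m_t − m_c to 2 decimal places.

L_t/L_c = (0.940)²(0.468)⁴ = 0.04239.
F_t/F_c = (L_t/L_c)/(d_t/d_c)² = 0.04239/6.250 = 0.006782.
m_t − m_c = −2.5 log₁₀(0.006782) = 5.42.

5.42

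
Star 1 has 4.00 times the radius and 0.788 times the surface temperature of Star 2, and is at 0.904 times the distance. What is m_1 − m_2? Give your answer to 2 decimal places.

L_1/L_2 = (4.00)²(0.788)⁴ = 6.169.
F_1/F_2 = (L_1/L_2)/(d_1/d_2)² = 6.169/0.8172 = 7.549.
m_1 − m_2 = −2.5 log₁₀(7.549) = -2.19.

-2.19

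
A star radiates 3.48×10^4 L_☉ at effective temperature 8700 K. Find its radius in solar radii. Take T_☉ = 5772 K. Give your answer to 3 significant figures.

82.1 solar radii

R/R_☉ = √(L/L_☉) / (T/T_☉)² = √(3.48×10^4) / (1.507)²
       = 186.5 / 2.272 = 82.11.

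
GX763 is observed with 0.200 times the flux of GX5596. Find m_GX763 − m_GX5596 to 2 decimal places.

m_GX763 − m_GX5596 = −2.5 log₁₀(F_GX763/F_GX5596) = −2.5 log₁₀(0.200) = −2.5 × (-0.699) = 1.747.

1.75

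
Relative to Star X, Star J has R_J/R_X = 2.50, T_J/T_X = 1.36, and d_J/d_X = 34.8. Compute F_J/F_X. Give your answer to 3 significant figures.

L_J/L_X = (R_J/R_X)²(T_J/T_X)⁴ = (2.50)² × (1.36)⁴ = 21.38.
F_J/F_X = (L_J/L_X)/(d_J/d_X)² = 21.38 / (34.8)² = 0.01766.

0.0177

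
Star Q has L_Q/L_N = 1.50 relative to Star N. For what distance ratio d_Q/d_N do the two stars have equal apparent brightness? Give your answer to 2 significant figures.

Equal flux requires L_Q/d_Q² = L_N/d_N², so d_Q/d_N = √(L_Q/L_N)
= √(1.50) = 1.225.

1.2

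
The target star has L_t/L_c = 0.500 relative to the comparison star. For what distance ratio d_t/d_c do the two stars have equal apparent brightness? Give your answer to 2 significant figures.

Equal flux requires L_t/d_t² = L_c/d_c², so d_t/d_c = √(L_t/L_c)
= √(0.500) = 0.7071.

0.71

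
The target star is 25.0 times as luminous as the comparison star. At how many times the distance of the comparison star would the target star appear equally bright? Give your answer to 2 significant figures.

Equal flux requires L_t/d_t² = L_c/d_c², so d_t/d_c = √(L_t/L_c)
= √(25.0) = 5.000.

5.0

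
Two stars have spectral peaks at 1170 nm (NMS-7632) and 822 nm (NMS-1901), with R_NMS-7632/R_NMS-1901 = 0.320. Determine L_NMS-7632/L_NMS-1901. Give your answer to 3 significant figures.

0.0249

Wien's law gives T ∝ 1/λ_max, so T_NMS-7632/T_NMS-1901 = λ_NMS-1901/λ_NMS-7632 = 822/1170 = 0.7026.
Then L ∝ R²T⁴ gives L_NMS-7632/L_NMS-1901 = (0.320)² × (0.7026)⁴ = 0.1024 × 0.2436 = 0.02495.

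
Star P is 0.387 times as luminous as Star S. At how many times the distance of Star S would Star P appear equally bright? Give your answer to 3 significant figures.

0.622

Equal flux requires L_P/d_P² = L_S/d_S², so d_P/d_S = √(L_P/L_S)
= √(0.387) = 0.6221.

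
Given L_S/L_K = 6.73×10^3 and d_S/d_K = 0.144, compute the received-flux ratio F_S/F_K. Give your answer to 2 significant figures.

F = L/(4πd²), so F_S/F_K = (L_S/L_K) / (d_S/d_K)²
= 6.73×10^3 / (0.144)² = 6.73×10^3 / 0.02074 = 3.246×10^5.

3.2×10^5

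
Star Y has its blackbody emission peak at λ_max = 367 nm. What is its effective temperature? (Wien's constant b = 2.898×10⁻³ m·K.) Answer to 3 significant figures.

T = b/λ_max = 2.898×10⁻³ / (367×10⁻⁹) = 7896 K.

7.90×10^3 K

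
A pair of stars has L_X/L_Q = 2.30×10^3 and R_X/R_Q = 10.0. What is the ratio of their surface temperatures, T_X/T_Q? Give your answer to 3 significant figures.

L ∝ R²T⁴ gives T ∝ (L/R²)^(1/4), so
T_X/T_Q = (2.30×10^3 / 10.0²)^(1/4) = (23.00)^(1/4) = 2.190.

2.19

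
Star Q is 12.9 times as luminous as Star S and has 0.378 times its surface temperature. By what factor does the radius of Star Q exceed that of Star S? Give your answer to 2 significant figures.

L ∝ R²T⁴ gives R ∝ √L / T², so
R_Q/R_S = √(12.9) / (0.378)² = 3.592 / 0.1429 = 25.14.

25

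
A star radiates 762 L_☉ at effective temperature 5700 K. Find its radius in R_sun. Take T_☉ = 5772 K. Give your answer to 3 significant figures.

R/R_☉ = √(L/L_☉) / (T/T_☉)² = √(762) / (0.9875)²
       = 27.60 / 0.9752 = 28.31.

28.3 R_sun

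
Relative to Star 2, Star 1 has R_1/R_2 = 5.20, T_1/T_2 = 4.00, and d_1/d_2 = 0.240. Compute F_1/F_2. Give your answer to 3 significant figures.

L_1/L_2 = (R_1/R_2)²(T_1/T_2)⁴ = (5.20)² × (4.00)⁴ = 6922.
F_1/F_2 = (L_1/L_2)/(d_1/d_2)² = 6922 / (0.240)² = 1.202×10^5.

1.20×10^5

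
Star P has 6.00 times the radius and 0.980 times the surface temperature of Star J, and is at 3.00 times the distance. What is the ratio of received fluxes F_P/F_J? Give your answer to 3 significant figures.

L_P/L_J = (R_P/R_J)²(T_P/T_J)⁴ = (6.00)² × (0.980)⁴ = 33.21.
F_P/F_J = (L_P/L_J)/(d_P/d_J)² = 33.21 / (3.00)² = 3.689.

3.69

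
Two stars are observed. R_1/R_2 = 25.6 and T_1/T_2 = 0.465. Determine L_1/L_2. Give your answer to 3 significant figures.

30.6

From the Stefan–Boltzmann law, L ∝ R²T⁴, so
L_1/L_2 = (R_1/R_2)² (T_1/T_2)⁴ = (25.6)² × (0.465)⁴ = 655.4 × 0.04675 = 30.64.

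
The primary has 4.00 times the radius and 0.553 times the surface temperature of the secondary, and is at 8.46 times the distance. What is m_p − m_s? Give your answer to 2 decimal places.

L_p/L_s = (4.00)²(0.553)⁴ = 1.496.
F_p/F_s = (L_p/L_s)/(d_p/d_s)² = 1.496/71.57 = 0.02091.
m_p − m_s = −2.5 log₁₀(0.02091) = 4.20.

4.20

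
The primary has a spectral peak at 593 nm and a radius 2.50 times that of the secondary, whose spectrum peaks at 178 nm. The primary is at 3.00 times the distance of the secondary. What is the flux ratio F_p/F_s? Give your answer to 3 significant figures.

0.00564

Wien's law: T_p/T_s = λ_s/λ_p = 178/593 = 0.3002.
L_p/L_s = (R_p/R_s)²(T_p/T_s)⁴ = (2.50)²(0.3002)⁴ = 0.05074.
F_p/F_s = (L_p/L_s)/(d_p/d_s)² = 0.05074/(3.00)² = 0.005638.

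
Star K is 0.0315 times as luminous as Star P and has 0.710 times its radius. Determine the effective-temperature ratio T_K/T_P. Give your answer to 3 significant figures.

L ∝ R²T⁴ gives T ∝ (L/R²)^(1/4), so
T_K/T_P = (0.0315 / 0.710²)^(1/4) = (0.06249)^(1/4) = 0.5000.

0.500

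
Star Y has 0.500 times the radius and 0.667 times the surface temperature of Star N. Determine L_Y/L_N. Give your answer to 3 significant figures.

From the Stefan–Boltzmann law, L ∝ R²T⁴, so
L_Y/L_N = (R_Y/R_N)² (T_Y/T_N)⁴ = (0.500)² × (0.667)⁴ = 0.2500 × 0.1979 = 0.04948.

0.0495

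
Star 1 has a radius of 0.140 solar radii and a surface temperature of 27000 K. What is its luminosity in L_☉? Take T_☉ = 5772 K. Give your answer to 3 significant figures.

9.38 L_☉

L/L_☉ = (R/R_☉)² (T/T_☉)⁴ = (0.140)² × (27000/5772)⁴
       = 0.01960 × (4.678)⁴ = 0.01960 × 478.8 = 9.384.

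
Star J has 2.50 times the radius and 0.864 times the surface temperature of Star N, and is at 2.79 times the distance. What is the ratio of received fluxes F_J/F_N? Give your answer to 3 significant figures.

0.447

L_J/L_N = (R_J/R_N)²(T_J/T_N)⁴ = (2.50)² × (0.864)⁴ = 3.483.
F_J/F_N = (L_J/L_N)/(d_J/d_N)² = 3.483 / (2.79)² = 0.4474.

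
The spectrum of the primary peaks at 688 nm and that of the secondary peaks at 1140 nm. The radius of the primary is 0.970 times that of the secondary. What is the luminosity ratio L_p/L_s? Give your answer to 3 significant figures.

7.09

Wien's law gives T ∝ 1/λ_max, so T_p/T_s = λ_s/λ_p = 1140/688 = 1.657.
Then L ∝ R²T⁴ gives L_p/L_s = (0.970)² × (1.657)⁴ = 0.9409 × 7.538 = 7.093.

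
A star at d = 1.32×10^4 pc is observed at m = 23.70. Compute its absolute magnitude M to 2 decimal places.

8.10

M = m − 5 log₁₀(d/10 pc) = 23.70 − 5 log₁₀(1.32×10^4/10)
  = 23.70 − 5 × 3.121 = 23.70 − 15.60 = 8.10.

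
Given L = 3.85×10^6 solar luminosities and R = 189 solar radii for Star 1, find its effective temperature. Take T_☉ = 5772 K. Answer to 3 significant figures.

1.86×10^4 K

T/T_☉ = (L/L_☉)^(1/4) / (R/R_☉)^(1/2)
T = 5772 × (3.85×10^6)^(1/4) / √(189) = 5772 × 44.30 / 13.75 = 1.860×10^4 K.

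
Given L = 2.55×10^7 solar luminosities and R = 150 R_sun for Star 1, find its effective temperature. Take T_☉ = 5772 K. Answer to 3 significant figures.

T/T_☉ = (L/L_☉)^(1/4) / (R/R_☉)^(1/2)
T = 5772 × (2.55×10^7)^(1/4) / √(150) = 5772 × 71.06 / 12.25 = 3.349×10^4 K.

3.35×10^4 K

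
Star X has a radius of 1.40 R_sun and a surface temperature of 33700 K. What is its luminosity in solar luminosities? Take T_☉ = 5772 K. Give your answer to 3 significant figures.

L/L_☉ = (R/R_☉)² (T/T_☉)⁴ = (1.40)² × (33700/5772)⁴
       = 1.960 × (5.839)⁴ = 1.960 × 1162 = 2278.

2.28×10^3 solar luminosities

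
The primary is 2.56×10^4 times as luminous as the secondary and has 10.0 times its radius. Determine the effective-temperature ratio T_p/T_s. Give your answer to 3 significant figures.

L ∝ R²T⁴ gives T ∝ (L/R²)^(1/4), so
T_p/T_s = (2.56×10^4 / 10.0²)^(1/4) = (256.0)^(1/4) = 4.000.

4.00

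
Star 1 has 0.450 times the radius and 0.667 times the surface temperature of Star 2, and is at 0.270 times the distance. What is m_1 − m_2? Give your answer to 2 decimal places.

L_1/L_2 = (0.450)²(0.667)⁴ = 0.04008.
F_1/F_2 = (L_1/L_2)/(d_1/d_2)² = 0.04008/0.07290 = 0.5498.
m_1 − m_2 = −2.5 log₁₀(0.5498) = 0.65.

0.65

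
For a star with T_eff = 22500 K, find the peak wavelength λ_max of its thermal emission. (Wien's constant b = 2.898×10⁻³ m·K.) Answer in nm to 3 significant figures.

129 nm

λ_max = b/T = 2.898×10⁻³ / 22500 = 1.29×10^-7 m = 128.8 nm.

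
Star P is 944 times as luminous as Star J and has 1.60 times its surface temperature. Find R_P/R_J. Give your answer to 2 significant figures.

12

L ∝ R²T⁴ gives R ∝ √L / T², so
R_P/R_J = √(944) / (1.60)² = 30.72 / 2.560 = 12.00.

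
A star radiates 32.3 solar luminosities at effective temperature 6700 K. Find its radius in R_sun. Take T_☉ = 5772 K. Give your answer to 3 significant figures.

R/R_☉ = √(L/L_☉) / (T/T_☉)² = √(32.3) / (1.161)²
       = 5.683 / 1.347 = 4.218.

4.22 R_sun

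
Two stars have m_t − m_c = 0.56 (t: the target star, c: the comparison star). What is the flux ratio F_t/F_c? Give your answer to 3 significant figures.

F_t/F_c = 10^(−(m_t − m_c)/2.5) = 10^(-0.56/2.5) = 10^-0.224 = 0.5970.

0.597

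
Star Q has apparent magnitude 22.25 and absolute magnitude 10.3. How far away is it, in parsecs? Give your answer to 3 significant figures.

2.45×10^3 pc

m − M = 5 log₁₀(d/10 pc)
22.25 − (10.3) = 11.95 = 5 log₁₀(d/10)
d = 10 × 10^(11.95/5) = 10 × 10^2.390 = 2455 pc.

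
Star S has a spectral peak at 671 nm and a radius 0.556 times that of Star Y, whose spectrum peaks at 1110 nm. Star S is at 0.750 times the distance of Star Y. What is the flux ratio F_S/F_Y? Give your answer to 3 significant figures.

4.12

Wien's law: T_S/T_Y = λ_Y/λ_S = 1110/671 = 1.654.
L_S/L_Y = (R_S/R_Y)²(T_S/T_Y)⁴ = (0.556)²(1.654)⁴ = 2.315.
F_S/F_Y = (L_S/L_Y)/(d_S/d_Y)² = 2.315/(0.750)² = 4.116.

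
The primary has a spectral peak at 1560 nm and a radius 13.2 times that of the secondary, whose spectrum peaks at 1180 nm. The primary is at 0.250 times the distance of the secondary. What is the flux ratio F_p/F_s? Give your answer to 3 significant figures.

913

Wien's law: T_p/T_s = λ_s/λ_p = 1180/1560 = 0.7564.
L_p/L_s = (R_p/R_s)²(T_p/T_s)⁴ = (13.2)²(0.7564)⁴ = 57.04.
F_p/F_s = (L_p/L_s)/(d_p/d_s)² = 57.04/(0.250)² = 912.6.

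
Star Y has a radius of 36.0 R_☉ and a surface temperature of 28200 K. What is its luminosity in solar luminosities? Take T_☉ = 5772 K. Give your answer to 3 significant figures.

7.38×10^5 solar luminosities

L/L_☉ = (R/R_☉)² (T/T_☉)⁴ = (36.0)² × (28200/5772)⁴
       = 1296 × (4.886)⁴ = 1296 × 569.8 = 7.384×10^5.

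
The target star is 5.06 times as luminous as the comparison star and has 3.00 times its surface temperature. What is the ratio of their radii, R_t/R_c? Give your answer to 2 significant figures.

0.25

L ∝ R²T⁴ gives R ∝ √L / T², so
R_t/R_c = √(5.06) / (3.00)² = 2.249 / 9.000 = 0.2499.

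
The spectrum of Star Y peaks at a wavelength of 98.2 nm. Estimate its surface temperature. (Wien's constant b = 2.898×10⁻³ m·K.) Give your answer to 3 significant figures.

T = b/λ_max = 2.898×10⁻³ / (98.2×10⁻⁹) = 2.951×10^4 K.

2.95×10^4 K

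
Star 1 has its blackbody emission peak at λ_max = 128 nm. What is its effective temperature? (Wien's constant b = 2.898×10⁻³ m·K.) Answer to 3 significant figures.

2.26×10^4 K

T = b/λ_max = 2.898×10⁻³ / (128×10⁻⁹) = 2.264×10^4 K.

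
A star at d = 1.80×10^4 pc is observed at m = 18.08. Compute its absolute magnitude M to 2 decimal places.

M = m − 5 log₁₀(d/10 pc) = 18.08 − 5 log₁₀(1.80×10^4/10)
  = 18.08 − 5 × 3.255 = 18.08 − 16.28 = 1.80.

1.80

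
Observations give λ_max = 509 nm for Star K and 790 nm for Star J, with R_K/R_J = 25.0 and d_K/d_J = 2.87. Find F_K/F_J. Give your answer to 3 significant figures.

440

Wien's law: T_K/T_J = λ_J/λ_K = 790/509 = 1.552.
L_K/L_J = (R_K/R_J)²(T_K/T_J)⁴ = (25.0)²(1.552)⁴ = 3627.
F_K/F_J = (L_K/L_J)/(d_K/d_J)² = 3627/(2.87)² = 440.3.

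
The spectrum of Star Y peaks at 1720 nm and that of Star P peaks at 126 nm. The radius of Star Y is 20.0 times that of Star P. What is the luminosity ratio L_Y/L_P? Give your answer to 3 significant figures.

0.0115

Wien's law gives T ∝ 1/λ_max, so T_Y/T_P = λ_P/λ_Y = 126/1720 = 0.07326.
Then L ∝ R²T⁴ gives L_Y/L_P = (20.0)² × (0.07326)⁴ = 400.0 × 2.880×10^-5 = 0.01152.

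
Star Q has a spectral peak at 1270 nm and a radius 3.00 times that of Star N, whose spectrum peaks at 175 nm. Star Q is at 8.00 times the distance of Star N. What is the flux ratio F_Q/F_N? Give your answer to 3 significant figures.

Wien's law: T_Q/T_N = λ_N/λ_Q = 175/1270 = 0.1378.
L_Q/L_N = (R_Q/R_N)²(T_Q/T_N)⁴ = (3.00)²(0.1378)⁴ = 0.003245.
F_Q/F_N = (L_Q/L_N)/(d_Q/d_N)² = 0.003245/(8.00)² = 5.070×10^-5.

5.07×10^-5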